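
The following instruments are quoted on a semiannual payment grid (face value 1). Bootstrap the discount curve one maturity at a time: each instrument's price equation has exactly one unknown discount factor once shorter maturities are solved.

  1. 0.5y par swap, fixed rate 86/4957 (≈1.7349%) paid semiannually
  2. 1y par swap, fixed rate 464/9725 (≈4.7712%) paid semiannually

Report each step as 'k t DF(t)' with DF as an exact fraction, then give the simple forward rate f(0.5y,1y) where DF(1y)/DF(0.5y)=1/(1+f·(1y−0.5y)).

step 1 [0.5y] swap r/2=43/4957: DF=(1 − 43/4957·(0))/(1+43/4957) = 4957/5000 ≈ 0.991400
step 2 [1y] swap r/2=232/9725: DF=(1 − 232/9725·(0.991400))/(1+232/9725) = 596/625 ≈ 0.953600

1 1/2 4957/5000
2 1 596/625
f(0.5y,1y) = ((4957/5000)/(596/625) − 1)/(1/2) = 189/2384 ≈ 7.9279%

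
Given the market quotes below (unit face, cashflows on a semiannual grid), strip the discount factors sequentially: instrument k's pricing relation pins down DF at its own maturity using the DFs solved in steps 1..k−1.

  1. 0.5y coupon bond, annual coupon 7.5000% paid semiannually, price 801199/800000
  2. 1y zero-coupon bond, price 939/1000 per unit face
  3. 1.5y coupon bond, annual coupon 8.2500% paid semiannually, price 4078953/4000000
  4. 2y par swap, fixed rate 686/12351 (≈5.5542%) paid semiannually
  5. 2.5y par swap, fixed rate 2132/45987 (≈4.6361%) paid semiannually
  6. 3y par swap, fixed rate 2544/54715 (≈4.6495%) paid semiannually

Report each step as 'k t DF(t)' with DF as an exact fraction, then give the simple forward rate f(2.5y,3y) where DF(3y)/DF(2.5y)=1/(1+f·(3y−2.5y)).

step 1 [0.5y] bond c/2=3/80: DF=(801199/800000 − 3/80·(0))/(1+3/80) = 9653/10000 ≈ 0.965300
step 2 [1y] zero: DF = P = 939/1000 ≈ 0.939000
step 3 [1.5y] bond c/2=33/800: DF=(4078953/4000000 − 33/800·(0.965300+0.939000))/(1+33/800) = 9039/10000 ≈ 0.903900
step 4 [2y] swap r/2=343/12351: DF=(1 − 343/12351·(0.965300+0.939000+0.903900))/(1+343/12351) = 8971/10000 ≈ 0.897100
step 5 [2.5y] swap r/2=1066/45987: DF=(1 − 1066/45987·(0.965300+0.939000+0.903900+0.897100))/(1+1066/45987) = 4467/5000 ≈ 0.893400
step 6 [3y] swap r/2=1272/54715: DF=(1 − 1272/54715·(0.965300+0.939000+0.903900+0.897100+0.893400))/(1+1272/54715) = 1091/1250 ≈ 0.872800

1 1/2 9653/10000
2 1 939/1000
3 3/2 9039/10000
4 2 8971/10000
5 5/2 4467/5000
6 3 1091/1250
f(2.5y,3y) = ((4467/5000)/(1091/1250) − 1)/(1/2) = 103/2182 ≈ 4.7204%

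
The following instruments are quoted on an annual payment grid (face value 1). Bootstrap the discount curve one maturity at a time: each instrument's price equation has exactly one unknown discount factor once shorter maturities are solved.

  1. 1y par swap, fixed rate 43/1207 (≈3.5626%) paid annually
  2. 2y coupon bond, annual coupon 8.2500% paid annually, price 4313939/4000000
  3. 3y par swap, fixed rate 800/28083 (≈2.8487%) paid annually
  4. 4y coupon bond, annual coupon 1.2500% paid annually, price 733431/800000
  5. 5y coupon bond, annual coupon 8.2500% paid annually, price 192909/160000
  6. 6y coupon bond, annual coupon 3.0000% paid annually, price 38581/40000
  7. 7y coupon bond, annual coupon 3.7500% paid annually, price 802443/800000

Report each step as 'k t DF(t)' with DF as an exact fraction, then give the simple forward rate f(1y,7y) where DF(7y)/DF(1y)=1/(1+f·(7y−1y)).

step 1 [1y] swap r/1=43/1207: DF=(1 − 43/1207·(0))/(1+43/1207) = 1207/1250 ≈ 0.965600
step 2 [2y] bond c/1=33/400: DF=(4313939/4000000 − 33/400·(0.965600))/(1+33/400) = 9227/10000 ≈ 0.922700
step 3 [3y] swap r/1=800/28083: DF=(1 − 800/28083·(0.965600+0.922700))/(1+800/28083) = 23/25 ≈ 0.920000
step 4 [4y] bond c/1=1/80: DF=(733431/800000 − 1/80·(0.965600+0.922700+0.920000))/(1+1/80) = 2177/2500 ≈ 0.870800
step 5 [5y] bond c/1=33/400: DF=(192909/160000 − 33/400·(0.965600+0.922700+0.920000+0.870800))/(1+33/400) = 4167/5000 ≈ 0.833400
step 6 [6y] bond c/1=3/100: DF=(38581/40000 − 3/100·(0.965600+0.922700+0.920000+0.870800+0.833400))/(1+3/100) = 161/200 ≈ 0.805000
step 7 [7y] bond c/1=3/80: DF=(802443/800000 − 3/80·(0.965600+0.922700+0.920000+0.870800+0.833400+0.805000))/(1+3/80) = 3873/5000 ≈ 0.774600

1 1 1207/1250
2 2 9227/10000
3 3 23/25
4 4 2177/2500
5 5 4167/5000
6 6 161/200
7 7 3873/5000
f(1y,7y) = ((1207/1250)/(3873/5000) − 1)/(6) = 955/23238 ≈ 4.1096%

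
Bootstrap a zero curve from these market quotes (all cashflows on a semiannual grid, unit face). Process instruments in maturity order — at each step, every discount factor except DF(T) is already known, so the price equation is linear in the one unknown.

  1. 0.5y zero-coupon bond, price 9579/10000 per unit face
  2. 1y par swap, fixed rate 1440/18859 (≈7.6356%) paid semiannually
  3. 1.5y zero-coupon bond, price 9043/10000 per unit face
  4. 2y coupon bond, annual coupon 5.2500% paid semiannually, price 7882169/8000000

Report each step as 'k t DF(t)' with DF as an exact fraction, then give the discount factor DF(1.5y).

1 1/2 9579/10000
2 1 116/125
3 3/2 9043/10000
4 2 8887/10000
DF(1.5y) = 9043/10000 ≈ 0.904300

step 1 [0.5y] zero: DF = P = 9579/10000 ≈ 0.957900
step 2 [1y] swap r/2=720/18859: DF=(1 − 720/18859·(0.957900))/(1+720/18859) = 116/125 ≈ 0.928000
step 3 [1.5y] zero: DF = P = 9043/10000 ≈ 0.904300
step 4 [2y] bond c/2=21/800: DF=(7882169/8000000 − 21/800·(0.957900+0.928000+0.904300))/(1+21/800) = 8887/10000 ≈ 0.888700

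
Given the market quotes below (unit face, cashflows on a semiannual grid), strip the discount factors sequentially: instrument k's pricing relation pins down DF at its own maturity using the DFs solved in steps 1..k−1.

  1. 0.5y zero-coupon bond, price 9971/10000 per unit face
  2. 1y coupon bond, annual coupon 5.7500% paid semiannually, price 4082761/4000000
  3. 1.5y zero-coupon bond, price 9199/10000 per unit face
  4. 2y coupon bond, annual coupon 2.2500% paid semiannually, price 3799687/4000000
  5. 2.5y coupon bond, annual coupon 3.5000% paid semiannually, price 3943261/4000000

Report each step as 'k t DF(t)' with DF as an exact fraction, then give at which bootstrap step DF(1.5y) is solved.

step 1 [0.5y] zero: DF = P = 9971/10000 ≈ 0.997100
step 2 [1y] bond c/2=23/800: DF=(4082761/4000000 − 23/800·(0.997100))/(1+23/800) = 9643/10000 ≈ 0.964300
step 3 [1.5y] zero: DF = P = 9199/10000 ≈ 0.919900
step 4 [2y] bond c/2=9/800: DF=(3799687/4000000 − 9/800·(0.997100+0.964300+0.919900))/(1+9/800) = 9073/10000 ≈ 0.907300
step 5 [2.5y] bond c/2=7/400: DF=(3943261/4000000 − 7/400·(0.997100+0.964300+0.919900+0.907300))/(1+7/400) = 9037/10000 ≈ 0.903700

1 1/2 9971/10000
2 1 9643/10000
3 3/2 9199/10000
4 2 9073/10000
5 5/2 9037/10000
DF(1.5y) is solved at step 3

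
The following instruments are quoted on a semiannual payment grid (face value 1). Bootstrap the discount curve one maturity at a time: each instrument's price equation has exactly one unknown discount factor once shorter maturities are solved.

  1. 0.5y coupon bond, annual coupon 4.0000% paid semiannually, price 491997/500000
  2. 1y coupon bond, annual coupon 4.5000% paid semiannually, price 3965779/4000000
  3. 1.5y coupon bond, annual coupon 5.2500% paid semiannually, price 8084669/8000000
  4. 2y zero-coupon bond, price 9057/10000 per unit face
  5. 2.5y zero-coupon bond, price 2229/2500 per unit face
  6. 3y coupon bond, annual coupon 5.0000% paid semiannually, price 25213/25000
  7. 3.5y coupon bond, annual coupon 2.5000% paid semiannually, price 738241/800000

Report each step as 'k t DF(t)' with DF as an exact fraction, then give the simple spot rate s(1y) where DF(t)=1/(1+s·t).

1 1/2 9647/10000
2 1 2371/2500
3 3/2 4679/5000
4 2 9057/10000
5 5/2 2229/2500
6 3 4353/5000
7 7/2 8433/10000
s(1y) = (1/(2371/2500) − 1)/(1) = 129/2371 ≈ 5.4407%

step 1 [0.5y] bond c/2=1/50: DF=(491997/500000 − 1/50·(0))/(1+1/50) = 9647/10000 ≈ 0.964700
step 2 [1y] bond c/2=9/400: DF=(3965779/4000000 − 9/400·(0.964700))/(1+9/400) = 2371/2500 ≈ 0.948400
step 3 [1.5y] bond c/2=21/800: DF=(8084669/8000000 − 21/800·(0.964700+0.948400))/(1+21/800) = 4679/5000 ≈ 0.935800
step 4 [2y] zero: DF = P = 9057/10000 ≈ 0.905700
step 5 [2.5y] zero: DF = P = 2229/2500 ≈ 0.891600
step 6 [3y] bond c/2=1/40: DF=(25213/25000 − 1/40·(0.964700+0.948400+0.935800+0.905700+0.891600))/(1+1/40) = 4353/5000 ≈ 0.870600
step 7 [3.5y] bond c/2=1/80: DF=(738241/800000 − 1/80·(0.964700+0.948400+0.935800+0.905700+0.891600+0.870600))/(1+1/80) = 8433/10000 ≈ 0.843300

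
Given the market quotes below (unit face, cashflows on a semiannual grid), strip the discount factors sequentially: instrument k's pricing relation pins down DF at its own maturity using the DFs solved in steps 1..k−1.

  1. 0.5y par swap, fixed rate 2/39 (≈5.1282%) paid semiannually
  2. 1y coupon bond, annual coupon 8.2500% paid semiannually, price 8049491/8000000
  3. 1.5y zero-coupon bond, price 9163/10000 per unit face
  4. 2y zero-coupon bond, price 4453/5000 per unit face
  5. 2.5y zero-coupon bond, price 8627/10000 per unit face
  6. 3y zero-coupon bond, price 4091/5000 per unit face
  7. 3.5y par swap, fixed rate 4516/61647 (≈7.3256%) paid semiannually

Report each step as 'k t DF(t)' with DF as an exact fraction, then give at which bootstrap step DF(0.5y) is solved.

1 1/2 39/40
2 1 9277/10000
3 3/2 9163/10000
4 2 4453/5000
5 5/2 8627/10000
6 3 4091/5000
7 7/2 3871/5000
DF(0.5y) is solved at step 1

step 1 [0.5y] swap r/2=1/39: DF=(1 − 1/39·(0))/(1+1/39) = 39/40 ≈ 0.975000
step 2 [1y] bond c/2=33/800: DF=(8049491/8000000 − 33/800·(0.975000))/(1+33/800) = 9277/10000 ≈ 0.927700
step 3 [1.5y] zero: DF = P = 9163/10000 ≈ 0.916300
step 4 [2y] zero: DF = P = 4453/5000 ≈ 0.890600
step 5 [2.5y] zero: DF = P = 8627/10000 ≈ 0.862700
step 6 [3y] zero: DF = P = 4091/5000 ≈ 0.818200
step 7 [3.5y] swap r/2=2258/61647: DF=(1 − 2258/61647·(0.975000+0.927700+0.916300+0.890600+0.862700+0.818200))/(1+2258/61647) = 3871/5000 ≈ 0.774200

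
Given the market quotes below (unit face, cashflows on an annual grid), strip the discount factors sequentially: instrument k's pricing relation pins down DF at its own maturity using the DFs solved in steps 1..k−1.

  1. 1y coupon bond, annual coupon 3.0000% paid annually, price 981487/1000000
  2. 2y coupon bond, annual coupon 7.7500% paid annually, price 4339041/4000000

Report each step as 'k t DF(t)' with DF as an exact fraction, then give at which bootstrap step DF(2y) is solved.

1 1 9529/10000
2 2 4691/5000
DF(2y) is solved at step 2

step 1 [1y] bond c/1=3/100: DF=(981487/1000000 − 3/100·(0))/(1+3/100) = 9529/10000 ≈ 0.952900
step 2 [2y] bond c/1=31/400: DF=(4339041/4000000 − 31/400·(0.952900))/(1+31/400) = 4691/5000 ≈ 0.938200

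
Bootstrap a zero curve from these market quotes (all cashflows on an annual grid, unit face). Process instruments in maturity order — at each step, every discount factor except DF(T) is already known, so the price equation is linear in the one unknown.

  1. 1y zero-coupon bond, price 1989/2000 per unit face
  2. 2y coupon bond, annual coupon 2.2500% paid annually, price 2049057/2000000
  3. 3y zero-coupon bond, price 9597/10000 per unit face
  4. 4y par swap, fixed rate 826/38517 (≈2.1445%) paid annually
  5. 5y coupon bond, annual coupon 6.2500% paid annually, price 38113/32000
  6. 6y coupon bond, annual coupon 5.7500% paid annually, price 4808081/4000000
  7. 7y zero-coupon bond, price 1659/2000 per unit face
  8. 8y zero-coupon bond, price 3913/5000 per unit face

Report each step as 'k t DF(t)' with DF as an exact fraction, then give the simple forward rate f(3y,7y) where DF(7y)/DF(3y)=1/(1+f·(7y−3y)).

1 1 1989/2000
2 2 9801/10000
3 3 9597/10000
4 4 4587/5000
5 5 559/625
6 6 4393/5000
7 7 1659/2000
8 8 3913/5000
f(3y,7y) = ((9597/10000)/(1659/2000) − 1)/(4) = 31/790 ≈ 3.9241%

step 1 [1y] zero: DF = P = 1989/2000 ≈ 0.994500
step 2 [2y] bond c/1=9/400: DF=(2049057/2000000 − 9/400·(0.994500))/(1+9/400) = 9801/10000 ≈ 0.980100
step 3 [3y] zero: DF = P = 9597/10000 ≈ 0.959700
step 4 [4y] swap r/1=826/38517: DF=(1 − 826/38517·(0.994500+0.980100+0.959700))/(1+826/38517) = 4587/5000 ≈ 0.917400
step 5 [5y] bond c/1=1/16: DF=(38113/32000 − 1/16·(0.994500+0.980100+0.959700+0.917400))/(1+1/16) = 559/625 ≈ 0.894400
step 6 [6y] bond c/1=23/400: DF=(4808081/4000000 − 23/400·(0.994500+0.980100+0.959700+0.917400+0.894400))/(1+23/400) = 4393/5000 ≈ 0.878600
step 7 [7y] zero: DF = P = 1659/2000 ≈ 0.829500
step 8 [8y] zero: DF = P = 3913/5000 ≈ 0.782600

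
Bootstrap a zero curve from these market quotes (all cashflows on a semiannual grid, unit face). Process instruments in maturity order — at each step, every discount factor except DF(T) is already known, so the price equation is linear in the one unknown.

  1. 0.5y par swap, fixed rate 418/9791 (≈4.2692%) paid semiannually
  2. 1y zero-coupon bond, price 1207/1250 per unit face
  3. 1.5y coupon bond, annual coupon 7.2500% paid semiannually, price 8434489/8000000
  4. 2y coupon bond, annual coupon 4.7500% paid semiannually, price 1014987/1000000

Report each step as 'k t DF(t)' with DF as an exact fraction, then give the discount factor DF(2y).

step 1 [0.5y] swap r/2=209/9791: DF=(1 − 209/9791·(0))/(1+209/9791) = 9791/10000 ≈ 0.979100
step 2 [1y] zero: DF = P = 1207/1250 ≈ 0.965600
step 3 [1.5y] bond c/2=29/800: DF=(8434489/8000000 − 29/800·(0.979100+0.965600))/(1+29/800) = 4747/5000 ≈ 0.949400
step 4 [2y] bond c/2=19/800: DF=(1014987/1000000 − 19/800·(0.979100+0.965600+0.949400))/(1+19/800) = 9243/10000 ≈ 0.924300

1 1/2 9791/10000
2 1 1207/1250
3 3/2 4747/5000
4 2 9243/10000
DF(2y) = 9243/10000 ≈ 0.924300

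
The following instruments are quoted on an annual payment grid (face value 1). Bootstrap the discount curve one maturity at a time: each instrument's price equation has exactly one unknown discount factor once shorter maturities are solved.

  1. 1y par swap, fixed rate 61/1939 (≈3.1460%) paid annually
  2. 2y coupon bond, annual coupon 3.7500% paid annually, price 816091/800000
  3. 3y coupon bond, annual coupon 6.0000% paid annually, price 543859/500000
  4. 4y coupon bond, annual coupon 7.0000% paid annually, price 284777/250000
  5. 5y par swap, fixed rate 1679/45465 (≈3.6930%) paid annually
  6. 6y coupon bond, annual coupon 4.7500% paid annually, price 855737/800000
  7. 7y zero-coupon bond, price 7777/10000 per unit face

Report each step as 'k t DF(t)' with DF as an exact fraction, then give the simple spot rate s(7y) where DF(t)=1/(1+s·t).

step 1 [1y] swap r/1=61/1939: DF=(1 − 61/1939·(0))/(1+61/1939) = 1939/2000 ≈ 0.969500
step 2 [2y] bond c/1=3/80: DF=(816091/800000 − 3/80·(0.969500))/(1+3/80) = 4741/5000 ≈ 0.948200
step 3 [3y] bond c/1=3/50: DF=(543859/500000 − 3/50·(0.969500+0.948200))/(1+3/50) = 1147/1250 ≈ 0.917600
step 4 [4y] bond c/1=7/100: DF=(284777/250000 − 7/100·(0.969500+0.948200+0.917600))/(1+7/100) = 8791/10000 ≈ 0.879100
step 5 [5y] swap r/1=1679/45465: DF=(1 − 1679/45465·(0.969500+0.948200+0.917600+0.879100))/(1+1679/45465) = 8321/10000 ≈ 0.832100
step 6 [6y] bond c/1=19/400: DF=(855737/800000 − 19/400·(0.969500+0.948200+0.917600+0.879100+0.832100))/(1+19/400) = 163/200 ≈ 0.815000
step 7 [7y] zero: DF = P = 7777/10000 ≈ 0.777700

1 1 1939/2000
2 2 4741/5000
3 3 1147/1250
4 4 8791/10000
5 5 8321/10000
6 6 163/200
7 7 7777/10000
s(7y) = (1/(7777/10000) − 1)/(7) = 2223/54439 ≈ 4.0835%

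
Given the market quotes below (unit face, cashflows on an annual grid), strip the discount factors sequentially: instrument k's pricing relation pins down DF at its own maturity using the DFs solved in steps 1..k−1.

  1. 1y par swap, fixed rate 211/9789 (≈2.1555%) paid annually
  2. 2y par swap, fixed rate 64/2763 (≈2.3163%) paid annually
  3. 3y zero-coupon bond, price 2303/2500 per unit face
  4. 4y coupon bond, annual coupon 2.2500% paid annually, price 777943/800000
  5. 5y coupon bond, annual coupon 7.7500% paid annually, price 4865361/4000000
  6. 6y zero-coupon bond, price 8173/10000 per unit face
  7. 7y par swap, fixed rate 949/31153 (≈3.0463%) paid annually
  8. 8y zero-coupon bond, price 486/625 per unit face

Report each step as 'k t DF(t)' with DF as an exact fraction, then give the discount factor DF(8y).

step 1 [1y] swap r/1=211/9789: DF=(1 − 211/9789·(0))/(1+211/9789) = 9789/10000 ≈ 0.978900
step 2 [2y] swap r/1=64/2763: DF=(1 − 64/2763·(0.978900))/(1+64/2763) = 597/625 ≈ 0.955200
step 3 [3y] zero: DF = P = 2303/2500 ≈ 0.921200
step 4 [4y] bond c/1=9/400: DF=(777943/800000 − 9/400·(0.978900+0.955200+0.921200))/(1+9/400) = 4441/5000 ≈ 0.888200
step 5 [5y] bond c/1=31/400: DF=(4865361/4000000 − 31/400·(0.978900+0.955200+0.921200+0.888200))/(1+31/400) = 2149/2500 ≈ 0.859600
step 6 [6y] zero: DF = P = 8173/10000 ≈ 0.817300
step 7 [7y] swap r/1=949/31153: DF=(1 − 949/31153·(0.978900+0.955200+0.921200+0.888200+0.859600+0.817300))/(1+949/31153) = 4051/5000 ≈ 0.810200
step 8 [8y] zero: DF = P = 486/625 ≈ 0.777600

1 1 9789/10000
2 2 597/625
3 3 2303/2500
4 4 4441/5000
5 5 2149/2500
6 6 8173/10000
7 7 4051/5000
8 8 486/625
DF(8y) = 486/625 ≈ 0.777600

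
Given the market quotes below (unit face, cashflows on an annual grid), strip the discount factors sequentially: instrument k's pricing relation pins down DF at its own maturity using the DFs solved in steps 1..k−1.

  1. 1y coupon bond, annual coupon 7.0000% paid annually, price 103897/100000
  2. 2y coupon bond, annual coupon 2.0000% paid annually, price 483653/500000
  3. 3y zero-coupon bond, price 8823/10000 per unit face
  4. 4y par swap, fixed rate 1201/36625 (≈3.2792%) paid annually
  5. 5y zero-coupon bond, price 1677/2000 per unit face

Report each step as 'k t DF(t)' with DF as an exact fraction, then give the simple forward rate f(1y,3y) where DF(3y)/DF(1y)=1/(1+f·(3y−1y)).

1 1 971/1000
2 2 9293/10000
3 3 8823/10000
4 4 8799/10000
5 5 1677/2000
f(1y,3y) = ((971/1000)/(8823/10000) − 1)/(2) = 887/17646 ≈ 5.0266%

step 1 [1y] bond c/1=7/100: DF=(103897/100000 − 7/100·(0))/(1+7/100) = 971/1000 ≈ 0.971000
step 2 [2y] bond c/1=1/50: DF=(483653/500000 − 1/50·(0.971000))/(1+1/50) = 9293/10000 ≈ 0.929300
step 3 [3y] zero: DF = P = 8823/10000 ≈ 0.882300
step 4 [4y] swap r/1=1201/36625: DF=(1 − 1201/36625·(0.971000+0.929300+0.882300))/(1+1201/36625) = 8799/10000 ≈ 0.879900
step 5 [5y] zero: DF = P = 1677/2000 ≈ 0.838500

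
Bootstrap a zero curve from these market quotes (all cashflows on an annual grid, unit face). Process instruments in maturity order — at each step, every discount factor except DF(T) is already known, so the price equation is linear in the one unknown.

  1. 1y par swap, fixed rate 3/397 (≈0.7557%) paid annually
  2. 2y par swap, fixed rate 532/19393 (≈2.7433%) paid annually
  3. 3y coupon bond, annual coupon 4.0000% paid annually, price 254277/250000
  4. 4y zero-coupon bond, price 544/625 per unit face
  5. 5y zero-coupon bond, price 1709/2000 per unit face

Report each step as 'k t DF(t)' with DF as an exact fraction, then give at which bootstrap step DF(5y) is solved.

1 1 397/400
2 2 2367/2500
3 3 4517/5000
4 4 544/625
5 5 1709/2000
DF(5y) is solved at step 5

step 1 [1y] swap r/1=3/397: DF=(1 − 3/397·(0))/(1+3/397) = 397/400 ≈ 0.992500
step 2 [2y] swap r/1=532/19393: DF=(1 − 532/19393·(0.992500))/(1+532/19393) = 2367/2500 ≈ 0.946800
step 3 [3y] bond c/1=1/25: DF=(254277/250000 − 1/25·(0.992500+0.946800))/(1+1/25) = 4517/5000 ≈ 0.903400
step 4 [4y] zero: DF = P = 544/625 ≈ 0.870400
step 5 [5y] zero: DF = P = 1709/2000 ≈ 0.854500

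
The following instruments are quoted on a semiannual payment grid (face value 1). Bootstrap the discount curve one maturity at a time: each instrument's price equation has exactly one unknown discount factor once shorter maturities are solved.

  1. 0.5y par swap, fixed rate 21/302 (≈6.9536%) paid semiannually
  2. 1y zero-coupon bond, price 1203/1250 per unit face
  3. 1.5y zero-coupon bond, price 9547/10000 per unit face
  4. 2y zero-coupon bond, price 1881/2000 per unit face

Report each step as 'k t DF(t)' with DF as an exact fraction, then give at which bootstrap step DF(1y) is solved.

1 1/2 604/625
2 1 1203/1250
3 3/2 9547/10000
4 2 1881/2000
DF(1y) is solved at step 2

step 1 [0.5y] swap r/2=21/604: DF=(1 − 21/604·(0))/(1+21/604) = 604/625 ≈ 0.966400
step 2 [1y] zero: DF = P = 1203/1250 ≈ 0.962400
step 3 [1.5y] zero: DF = P = 9547/10000 ≈ 0.954700
step 4 [2y] zero: DF = P = 1881/2000 ≈ 0.940500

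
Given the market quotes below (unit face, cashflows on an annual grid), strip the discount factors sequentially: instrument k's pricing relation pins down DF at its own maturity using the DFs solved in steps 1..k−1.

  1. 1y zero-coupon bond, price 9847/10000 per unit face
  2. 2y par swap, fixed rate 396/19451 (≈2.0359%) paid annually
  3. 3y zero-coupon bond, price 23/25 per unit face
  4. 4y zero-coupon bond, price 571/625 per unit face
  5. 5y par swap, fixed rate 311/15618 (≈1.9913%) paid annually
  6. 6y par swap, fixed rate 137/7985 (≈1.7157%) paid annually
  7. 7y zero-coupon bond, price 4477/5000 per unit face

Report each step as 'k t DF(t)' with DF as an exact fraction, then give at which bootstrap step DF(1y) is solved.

step 1 [1y] zero: DF = P = 9847/10000 ≈ 0.984700
step 2 [2y] swap r/1=396/19451: DF=(1 − 396/19451·(0.984700))/(1+396/19451) = 2401/2500 ≈ 0.960400
step 3 [3y] zero: DF = P = 23/25 ≈ 0.920000
step 4 [4y] zero: DF = P = 571/625 ≈ 0.913600
step 5 [5y] swap r/1=311/15618: DF=(1 − 311/15618·(0.984700+0.960400+0.920000+0.913600))/(1+311/15618) = 9067/10000 ≈ 0.906700
step 6 [6y] swap r/1=137/7985: DF=(1 − 137/7985·(0.984700+0.960400+0.920000+0.913600+0.906700))/(1+137/7985) = 9041/10000 ≈ 0.904100
step 7 [7y] zero: DF = P = 4477/5000 ≈ 0.895400

1 1 9847/10000
2 2 2401/2500
3 3 23/25
4 4 571/625
5 5 9067/10000
6 6 9041/10000
7 7 4477/5000
DF(1y) is solved at step 1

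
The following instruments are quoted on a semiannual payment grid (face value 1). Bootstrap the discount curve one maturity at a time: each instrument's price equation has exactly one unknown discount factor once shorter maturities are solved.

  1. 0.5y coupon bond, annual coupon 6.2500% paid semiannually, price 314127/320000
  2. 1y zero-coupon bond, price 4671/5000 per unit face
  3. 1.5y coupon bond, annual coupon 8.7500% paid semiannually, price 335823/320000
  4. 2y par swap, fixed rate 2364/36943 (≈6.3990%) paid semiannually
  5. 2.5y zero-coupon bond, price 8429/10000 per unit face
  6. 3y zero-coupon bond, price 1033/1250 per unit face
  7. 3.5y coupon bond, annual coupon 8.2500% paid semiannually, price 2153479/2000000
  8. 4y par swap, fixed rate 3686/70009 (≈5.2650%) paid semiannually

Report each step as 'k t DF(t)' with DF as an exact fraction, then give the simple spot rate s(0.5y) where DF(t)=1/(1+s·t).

step 1 [0.5y] bond c/2=1/32: DF=(314127/320000 − 1/32·(0))/(1+1/32) = 9519/10000 ≈ 0.951900
step 2 [1y] zero: DF = P = 4671/5000 ≈ 0.934200
step 3 [1.5y] bond c/2=7/160: DF=(335823/320000 − 7/160·(0.951900+0.934200))/(1+7/160) = 579/625 ≈ 0.926400
step 4 [2y] swap r/2=1182/36943: DF=(1 − 1182/36943·(0.951900+0.934200+0.926400))/(1+1182/36943) = 4409/5000 ≈ 0.881800
step 5 [2.5y] zero: DF = P = 8429/10000 ≈ 0.842900
step 6 [3y] zero: DF = P = 1033/1250 ≈ 0.826400
step 7 [3.5y] bond c/2=33/800: DF=(2153479/2000000 − 33/800·(0.951900+0.934200+0.926400+0.881800+0.842900+0.826400))/(1+33/800) = 1027/1250 ≈ 0.821600
step 8 [4y] swap r/2=1843/70009: DF=(1 − 1843/70009·(0.951900+0.934200+0.926400+0.881800+0.842900+0.826400+0.821600))/(1+1843/70009) = 8157/10000 ≈ 0.815700

1 1/2 9519/10000
2 1 4671/5000
3 3/2 579/625
4 2 4409/5000
5 5/2 8429/10000
6 3 1033/1250
7 7/2 1027/1250
8 4 8157/10000
s(0.5y) = (1/(9519/10000) − 1)/(1/2) = 962/9519 ≈ 10.1061%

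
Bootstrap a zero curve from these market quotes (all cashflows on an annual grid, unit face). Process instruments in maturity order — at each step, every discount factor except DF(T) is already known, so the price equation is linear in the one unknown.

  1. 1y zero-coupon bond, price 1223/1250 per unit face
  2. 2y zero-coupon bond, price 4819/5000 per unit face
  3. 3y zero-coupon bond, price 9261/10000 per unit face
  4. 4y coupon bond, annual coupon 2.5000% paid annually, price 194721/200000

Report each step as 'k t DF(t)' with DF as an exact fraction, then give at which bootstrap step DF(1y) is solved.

1 1 1223/1250
2 2 4819/5000
3 3 9261/10000
4 4 8799/10000
DF(1y) is solved at step 1

step 1 [1y] zero: DF = P = 1223/1250 ≈ 0.978400
step 2 [2y] zero: DF = P = 4819/5000 ≈ 0.963800
step 3 [3y] zero: DF = P = 9261/10000 ≈ 0.926100
step 4 [4y] bond c/1=1/40: DF=(194721/200000 − 1/40·(0.978400+0.963800+0.926100))/(1+1/40) = 8799/10000 ≈ 0.879900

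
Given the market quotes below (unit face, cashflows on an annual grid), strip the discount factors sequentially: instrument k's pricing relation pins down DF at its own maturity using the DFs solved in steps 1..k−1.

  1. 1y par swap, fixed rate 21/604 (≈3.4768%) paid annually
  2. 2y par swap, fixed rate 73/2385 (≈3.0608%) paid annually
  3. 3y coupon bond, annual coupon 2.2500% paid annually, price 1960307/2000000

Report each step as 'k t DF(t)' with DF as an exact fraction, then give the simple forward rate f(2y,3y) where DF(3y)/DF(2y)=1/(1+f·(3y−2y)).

1 1 604/625
2 2 1177/1250
3 3 4583/5000
f(2y,3y) = ((1177/1250)/(4583/5000) − 1)/(1) = 125/4583 ≈ 2.7275%

step 1 [1y] swap r/1=21/604: DF=(1 − 21/604·(0))/(1+21/604) = 604/625 ≈ 0.966400
step 2 [2y] swap r/1=73/2385: DF=(1 − 73/2385·(0.966400))/(1+73/2385) = 1177/1250 ≈ 0.941600
step 3 [3y] bond c/1=9/400: DF=(1960307/2000000 − 9/400·(0.966400+0.941600))/(1+9/400) = 4583/5000 ≈ 0.916600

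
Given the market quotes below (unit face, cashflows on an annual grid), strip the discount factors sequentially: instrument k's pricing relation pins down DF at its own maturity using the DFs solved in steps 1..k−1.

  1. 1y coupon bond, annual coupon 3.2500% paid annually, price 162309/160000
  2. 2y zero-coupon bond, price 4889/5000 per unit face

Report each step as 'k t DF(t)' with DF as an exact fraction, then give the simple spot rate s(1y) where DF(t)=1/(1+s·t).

1 1 393/400
2 2 4889/5000
s(1y) = (1/(393/400) − 1)/(1) = 7/393 ≈ 1.7812%

step 1 [1y] bond c/1=13/400: DF=(162309/160000 − 13/400·(0))/(1+13/400) = 393/400 ≈ 0.982500
step 2 [2y] zero: DF = P = 4889/5000 ≈ 0.977800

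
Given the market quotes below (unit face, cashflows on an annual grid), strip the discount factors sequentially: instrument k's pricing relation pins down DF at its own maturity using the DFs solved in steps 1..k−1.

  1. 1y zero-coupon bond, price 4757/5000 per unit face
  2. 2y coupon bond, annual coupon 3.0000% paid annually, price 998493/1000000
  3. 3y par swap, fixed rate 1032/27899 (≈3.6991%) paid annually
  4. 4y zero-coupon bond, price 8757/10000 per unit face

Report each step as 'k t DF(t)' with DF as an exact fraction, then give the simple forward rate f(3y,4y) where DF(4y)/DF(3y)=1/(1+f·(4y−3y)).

1 1 4757/5000
2 2 9417/10000
3 3 1121/1250
4 4 8757/10000
f(3y,4y) = ((1121/1250)/(8757/10000) − 1)/(1) = 211/8757 ≈ 2.4095%

step 1 [1y] zero: DF = P = 4757/5000 ≈ 0.951400
step 2 [2y] bond c/1=3/100: DF=(998493/1000000 − 3/100·(0.951400))/(1+3/100) = 9417/10000 ≈ 0.941700
step 3 [3y] swap r/1=1032/27899: DF=(1 − 1032/27899·(0.951400+0.941700))/(1+1032/27899) = 1121/1250 ≈ 0.896800
step 4 [4y] zero: DF = P = 8757/10000 ≈ 0.875700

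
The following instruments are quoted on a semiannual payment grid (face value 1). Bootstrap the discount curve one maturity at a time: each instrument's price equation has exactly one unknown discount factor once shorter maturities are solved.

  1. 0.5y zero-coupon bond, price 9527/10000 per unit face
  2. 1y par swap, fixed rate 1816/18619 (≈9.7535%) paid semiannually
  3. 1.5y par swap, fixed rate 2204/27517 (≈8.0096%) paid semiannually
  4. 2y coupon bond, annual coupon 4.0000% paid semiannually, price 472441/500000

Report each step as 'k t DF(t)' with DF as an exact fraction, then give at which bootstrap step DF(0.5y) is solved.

1 1/2 9527/10000
2 1 2273/2500
3 3/2 4449/5000
4 2 2181/2500
DF(0.5y) is solved at step 1

step 1 [0.5y] zero: DF = P = 9527/10000 ≈ 0.952700
step 2 [1y] swap r/2=908/18619: DF=(1 − 908/18619·(0.952700))/(1+908/18619) = 2273/2500 ≈ 0.909200
step 3 [1.5y] swap r/2=1102/27517: DF=(1 − 1102/27517·(0.952700+0.909200))/(1+1102/27517) = 4449/5000 ≈ 0.889800
step 4 [2y] bond c/2=1/50: DF=(472441/500000 − 1/50·(0.952700+0.909200+0.889800))/(1+1/50) = 2181/2500 ≈ 0.872400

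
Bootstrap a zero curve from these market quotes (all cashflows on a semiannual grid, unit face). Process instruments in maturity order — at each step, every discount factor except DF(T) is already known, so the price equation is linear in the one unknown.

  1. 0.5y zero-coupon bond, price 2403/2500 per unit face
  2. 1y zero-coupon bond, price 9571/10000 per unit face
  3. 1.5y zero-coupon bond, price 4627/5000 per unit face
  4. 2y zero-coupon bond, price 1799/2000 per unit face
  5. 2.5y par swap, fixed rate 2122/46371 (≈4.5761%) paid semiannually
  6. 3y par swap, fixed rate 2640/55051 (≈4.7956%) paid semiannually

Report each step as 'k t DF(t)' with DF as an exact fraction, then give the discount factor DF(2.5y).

1 1/2 2403/2500
2 1 9571/10000
3 3/2 4627/5000
4 2 1799/2000
5 5/2 8939/10000
6 3 217/250
DF(2.5y) = 8939/10000 ≈ 0.893900

step 1 [0.5y] zero: DF = P = 2403/2500 ≈ 0.961200
step 2 [1y] zero: DF = P = 9571/10000 ≈ 0.957100
step 3 [1.5y] zero: DF = P = 4627/5000 ≈ 0.925400
step 4 [2y] zero: DF = P = 1799/2000 ≈ 0.899500
step 5 [2.5y] swap r/2=1061/46371: DF=(1 − 1061/46371·(0.961200+0.957100+0.925400+0.899500))/(1+1061/46371) = 8939/10000 ≈ 0.893900
step 6 [3y] swap r/2=1320/55051: DF=(1 − 1320/55051·(0.961200+0.957100+0.925400+0.899500+0.893900))/(1+1320/55051) = 217/250 ≈ 0.868000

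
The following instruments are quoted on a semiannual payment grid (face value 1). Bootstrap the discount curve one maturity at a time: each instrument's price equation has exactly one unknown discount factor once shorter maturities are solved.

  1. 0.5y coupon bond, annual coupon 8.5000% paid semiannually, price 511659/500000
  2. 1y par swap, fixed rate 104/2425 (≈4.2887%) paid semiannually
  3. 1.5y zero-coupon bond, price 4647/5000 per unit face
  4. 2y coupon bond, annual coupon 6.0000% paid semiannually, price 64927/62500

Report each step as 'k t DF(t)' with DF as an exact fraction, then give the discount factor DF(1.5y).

1 1/2 1227/1250
2 1 599/625
3 3/2 4647/5000
4 2 37/40
DF(1.5y) = 4647/5000 ≈ 0.929400

step 1 [0.5y] bond c/2=17/400: DF=(511659/500000 − 17/400·(0))/(1+17/400) = 1227/1250 ≈ 0.981600
step 2 [1y] swap r/2=52/2425: DF=(1 − 52/2425·(0.981600))/(1+52/2425) = 599/625 ≈ 0.958400
step 3 [1.5y] zero: DF = P = 4647/5000 ≈ 0.929400
step 4 [2y] bond c/2=3/100: DF=(64927/62500 − 3/100·(0.981600+0.958400+0.929400))/(1+3/100) = 37/40 ≈ 0.925000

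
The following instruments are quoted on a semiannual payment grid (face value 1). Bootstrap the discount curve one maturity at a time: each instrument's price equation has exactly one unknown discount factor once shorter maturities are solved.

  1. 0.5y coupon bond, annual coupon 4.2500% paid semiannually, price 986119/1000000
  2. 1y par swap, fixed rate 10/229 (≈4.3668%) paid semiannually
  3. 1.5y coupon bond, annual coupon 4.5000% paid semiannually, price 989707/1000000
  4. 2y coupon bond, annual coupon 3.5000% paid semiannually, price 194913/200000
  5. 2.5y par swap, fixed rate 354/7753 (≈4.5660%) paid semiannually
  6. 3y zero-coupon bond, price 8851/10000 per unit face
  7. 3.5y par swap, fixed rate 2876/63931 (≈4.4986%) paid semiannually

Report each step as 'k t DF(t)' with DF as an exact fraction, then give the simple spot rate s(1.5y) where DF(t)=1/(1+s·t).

1 1/2 1207/1250
2 1 479/500
3 3/2 1157/1250
4 2 568/625
5 5/2 4469/5000
6 3 8851/10000
7 7/2 4281/5000
s(1.5y) = (1/(1157/1250) − 1)/(3/2) = 62/1157 ≈ 5.3587%

step 1 [0.5y] bond c/2=17/800: DF=(986119/1000000 − 17/800·(0))/(1+17/800) = 1207/1250 ≈ 0.965600
step 2 [1y] swap r/2=5/229: DF=(1 − 5/229·(0.965600))/(1+5/229) = 479/500 ≈ 0.958000
step 3 [1.5y] bond c/2=9/400: DF=(989707/1000000 − 9/400·(0.965600+0.958000))/(1+9/400) = 1157/1250 ≈ 0.925600
step 4 [2y] bond c/2=7/400: DF=(194913/200000 − 7/400·(0.965600+0.958000+0.925600))/(1+7/400) = 568/625 ≈ 0.908800
step 5 [2.5y] swap r/2=177/7753: DF=(1 − 177/7753·(0.965600+0.958000+0.925600+0.908800))/(1+177/7753) = 4469/5000 ≈ 0.893800
step 6 [3y] zero: DF = P = 8851/10000 ≈ 0.885100
step 7 [3.5y] swap r/2=1438/63931: DF=(1 − 1438/63931·(0.965600+0.958000+0.925600+0.908800+0.893800+0.885100))/(1+1438/63931) = 4281/5000 ≈ 0.856200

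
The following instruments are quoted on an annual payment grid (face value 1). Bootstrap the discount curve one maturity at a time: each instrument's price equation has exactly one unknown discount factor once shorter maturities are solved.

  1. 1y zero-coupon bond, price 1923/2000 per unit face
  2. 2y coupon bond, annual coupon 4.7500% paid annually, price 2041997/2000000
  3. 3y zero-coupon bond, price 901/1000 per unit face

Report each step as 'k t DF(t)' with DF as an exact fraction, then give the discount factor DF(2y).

step 1 [1y] zero: DF = P = 1923/2000 ≈ 0.961500
step 2 [2y] bond c/1=19/400: DF=(2041997/2000000 − 19/400·(0.961500))/(1+19/400) = 9311/10000 ≈ 0.931100
step 3 [3y] zero: DF = P = 901/1000 ≈ 0.901000

1 1 1923/2000
2 2 9311/10000
3 3 901/1000
DF(2y) = 9311/10000 ≈ 0.931100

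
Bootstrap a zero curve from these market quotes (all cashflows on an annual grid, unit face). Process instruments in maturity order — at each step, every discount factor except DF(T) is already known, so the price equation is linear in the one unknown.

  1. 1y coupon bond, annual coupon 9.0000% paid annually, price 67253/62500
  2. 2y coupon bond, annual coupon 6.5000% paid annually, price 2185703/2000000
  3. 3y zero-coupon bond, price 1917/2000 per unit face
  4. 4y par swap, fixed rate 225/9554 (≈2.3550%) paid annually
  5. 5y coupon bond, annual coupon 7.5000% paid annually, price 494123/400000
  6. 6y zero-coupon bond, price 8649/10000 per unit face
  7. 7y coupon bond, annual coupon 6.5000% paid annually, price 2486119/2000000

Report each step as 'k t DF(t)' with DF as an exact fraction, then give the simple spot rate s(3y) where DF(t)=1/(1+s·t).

step 1 [1y] bond c/1=9/100: DF=(67253/62500 − 9/100·(0))/(1+9/100) = 617/625 ≈ 0.987200
step 2 [2y] bond c/1=13/200: DF=(2185703/2000000 − 13/200·(0.987200))/(1+13/200) = 9659/10000 ≈ 0.965900
step 3 [3y] zero: DF = P = 1917/2000 ≈ 0.958500
step 4 [4y] swap r/1=225/9554: DF=(1 − 225/9554·(0.987200+0.965900+0.958500))/(1+225/9554) = 91/100 ≈ 0.910000
step 5 [5y] bond c/1=3/40: DF=(494123/400000 − 3/40·(0.987200+0.965900+0.958500+0.910000))/(1+3/40) = 353/400 ≈ 0.882500
step 6 [6y] zero: DF = P = 8649/10000 ≈ 0.864900
step 7 [7y] bond c/1=13/200: DF=(2486119/2000000 − 13/200·(0.987200+0.965900+0.958500+0.910000+0.882500+0.864900))/(1+13/200) = 8273/10000 ≈ 0.827300

1 1 617/625
2 2 9659/10000
3 3 1917/2000
4 4 91/100
5 5 353/400
6 6 8649/10000
7 7 8273/10000
s(3y) = (1/(1917/2000) − 1)/(3) = 83/5751 ≈ 1.4432%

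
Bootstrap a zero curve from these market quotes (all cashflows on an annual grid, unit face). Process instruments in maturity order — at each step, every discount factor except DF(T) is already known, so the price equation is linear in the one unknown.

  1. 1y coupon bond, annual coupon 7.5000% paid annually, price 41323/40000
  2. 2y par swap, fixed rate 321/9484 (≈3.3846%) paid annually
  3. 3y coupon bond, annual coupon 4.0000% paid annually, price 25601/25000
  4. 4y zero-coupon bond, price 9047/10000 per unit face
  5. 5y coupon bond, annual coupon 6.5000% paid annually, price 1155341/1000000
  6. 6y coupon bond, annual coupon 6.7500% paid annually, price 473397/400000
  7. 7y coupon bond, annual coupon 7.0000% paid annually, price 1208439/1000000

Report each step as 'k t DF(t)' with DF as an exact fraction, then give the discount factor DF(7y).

step 1 [1y] bond c/1=3/40: DF=(41323/40000 − 3/40·(0))/(1+3/40) = 961/1000 ≈ 0.961000
step 2 [2y] swap r/1=321/9484: DF=(1 − 321/9484·(0.961000))/(1+321/9484) = 4679/5000 ≈ 0.935800
step 3 [3y] bond c/1=1/25: DF=(25601/25000 − 1/25·(0.961000+0.935800))/(1+1/25) = 9117/10000 ≈ 0.911700
step 4 [4y] zero: DF = P = 9047/10000 ≈ 0.904700
step 5 [5y] bond c/1=13/200: DF=(1155341/1000000 − 13/200·(0.961000+0.935800+0.911700+0.904700))/(1+13/200) = 4291/5000 ≈ 0.858200
step 6 [6y] bond c/1=27/400: DF=(473397/400000 − 27/400·(0.961000+0.935800+0.911700+0.904700+0.858200))/(1+27/400) = 2049/2500 ≈ 0.819600
step 7 [7y] bond c/1=7/100: DF=(1208439/1000000 − 7/100·(0.961000+0.935800+0.911700+0.904700+0.858200+0.819600))/(1+7/100) = 7767/10000 ≈ 0.776700

1 1 961/1000
2 2 4679/5000
3 3 9117/10000
4 4 9047/10000
5 5 4291/5000
6 6 2049/2500
7 7 7767/10000
DF(7y) = 7767/10000 ≈ 0.776700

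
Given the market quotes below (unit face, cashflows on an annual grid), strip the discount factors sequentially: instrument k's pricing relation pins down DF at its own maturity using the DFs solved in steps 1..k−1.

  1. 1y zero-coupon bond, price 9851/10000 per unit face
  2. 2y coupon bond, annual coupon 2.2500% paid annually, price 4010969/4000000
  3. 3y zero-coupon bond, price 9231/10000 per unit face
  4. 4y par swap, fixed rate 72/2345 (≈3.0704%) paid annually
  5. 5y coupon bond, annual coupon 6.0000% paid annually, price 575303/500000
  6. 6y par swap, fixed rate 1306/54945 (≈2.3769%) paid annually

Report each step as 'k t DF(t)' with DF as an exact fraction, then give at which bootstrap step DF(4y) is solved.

step 1 [1y] zero: DF = P = 9851/10000 ≈ 0.985100
step 2 [2y] bond c/1=9/400: DF=(4010969/4000000 − 9/400·(0.985100))/(1+9/400) = 959/1000 ≈ 0.959000
step 3 [3y] zero: DF = P = 9231/10000 ≈ 0.923100
step 4 [4y] swap r/1=72/2345: DF=(1 − 72/2345·(0.985100+0.959000+0.923100))/(1+72/2345) = 553/625 ≈ 0.884800
step 5 [5y] bond c/1=3/50: DF=(575303/500000 − 3/50·(0.985100+0.959000+0.923100+0.884800))/(1+3/50) = 8731/10000 ≈ 0.873100
step 6 [6y] swap r/1=1306/54945: DF=(1 − 1306/54945·(0.985100+0.959000+0.923100+0.884800+0.873100))/(1+1306/54945) = 4347/5000 ≈ 0.869400

1 1 9851/10000
2 2 959/1000
3 3 9231/10000
4 4 553/625
5 5 8731/10000
6 6 4347/5000
DF(4y) is solved at step 4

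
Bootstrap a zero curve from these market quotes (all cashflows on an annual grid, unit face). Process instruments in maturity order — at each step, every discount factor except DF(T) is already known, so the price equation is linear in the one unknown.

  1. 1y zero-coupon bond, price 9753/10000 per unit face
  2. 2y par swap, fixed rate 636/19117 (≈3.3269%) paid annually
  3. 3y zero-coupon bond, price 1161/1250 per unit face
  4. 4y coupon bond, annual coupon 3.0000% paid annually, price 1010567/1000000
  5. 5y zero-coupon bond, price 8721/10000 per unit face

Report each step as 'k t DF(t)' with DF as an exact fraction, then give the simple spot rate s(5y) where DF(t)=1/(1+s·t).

step 1 [1y] zero: DF = P = 9753/10000 ≈ 0.975300
step 2 [2y] swap r/1=636/19117: DF=(1 − 636/19117·(0.975300))/(1+636/19117) = 2341/2500 ≈ 0.936400
step 3 [3y] zero: DF = P = 1161/1250 ≈ 0.928800
step 4 [4y] bond c/1=3/100: DF=(1010567/1000000 − 3/100·(0.975300+0.936400+0.928800))/(1+3/100) = 1123/1250 ≈ 0.898400
step 5 [5y] zero: DF = P = 8721/10000 ≈ 0.872100

1 1 9753/10000
2 2 2341/2500
3 3 1161/1250
4 4 1123/1250
5 5 8721/10000
s(5y) = (1/(8721/10000) − 1)/(5) = 1279/43605 ≈ 2.9331%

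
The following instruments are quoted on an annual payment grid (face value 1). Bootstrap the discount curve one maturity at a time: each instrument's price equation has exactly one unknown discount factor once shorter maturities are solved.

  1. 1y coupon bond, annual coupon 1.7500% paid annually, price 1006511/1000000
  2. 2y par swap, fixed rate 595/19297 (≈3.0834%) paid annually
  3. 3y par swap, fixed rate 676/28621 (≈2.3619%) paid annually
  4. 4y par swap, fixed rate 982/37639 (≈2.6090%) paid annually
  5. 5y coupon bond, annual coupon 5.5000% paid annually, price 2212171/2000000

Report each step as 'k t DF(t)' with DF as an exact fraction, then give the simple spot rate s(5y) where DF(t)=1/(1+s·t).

step 1 [1y] bond c/1=7/400: DF=(1006511/1000000 − 7/400·(0))/(1+7/400) = 2473/2500 ≈ 0.989200
step 2 [2y] swap r/1=595/19297: DF=(1 − 595/19297·(0.989200))/(1+595/19297) = 1881/2000 ≈ 0.940500
step 3 [3y] swap r/1=676/28621: DF=(1 − 676/28621·(0.989200+0.940500))/(1+676/28621) = 2331/2500 ≈ 0.932400
step 4 [4y] swap r/1=982/37639: DF=(1 − 982/37639·(0.989200+0.940500+0.932400))/(1+982/37639) = 4509/5000 ≈ 0.901800
step 5 [5y] bond c/1=11/200: DF=(2212171/2000000 − 11/200·(0.989200+0.940500+0.932400+0.901800))/(1+11/200) = 4261/5000 ≈ 0.852200

1 1 2473/2500
2 2 1881/2000
3 3 2331/2500
4 4 4509/5000
5 5 4261/5000
s(5y) = (1/(4261/5000) − 1)/(5) = 739/21305 ≈ 3.4687%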